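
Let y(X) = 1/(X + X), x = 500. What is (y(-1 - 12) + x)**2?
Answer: 168974001/676 ≈ 2.4996e+5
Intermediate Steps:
y(X) = 1/(2*X)
(y(-1 - 12) + x)**2 = (1/(2*(-1 - 12)) + 500)**2 = ((1/2)/(-13) + 500)**2 = ((1/2)*(-1/13) + 500)**2 = (-1/26 + 500)**2 = (12999/26)**2 = 168974001/676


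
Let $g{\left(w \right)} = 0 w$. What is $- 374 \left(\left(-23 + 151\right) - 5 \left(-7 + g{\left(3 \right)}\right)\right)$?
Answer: $-60962$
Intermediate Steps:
$g{\left(w \right)} = 0$
$- 374 \left(\left(-23 + 151\right) - 5 \left(-7 + g{\left(3 \right)}\right)\right) = - 374 \left(\left(-23 + 151\right) - 5 \left(-7 + 0\right)\right) = - 374 \left(128 - -35\right) = - 374 \left(128 + 35\right) = \left(-374\right) 163 = -60962$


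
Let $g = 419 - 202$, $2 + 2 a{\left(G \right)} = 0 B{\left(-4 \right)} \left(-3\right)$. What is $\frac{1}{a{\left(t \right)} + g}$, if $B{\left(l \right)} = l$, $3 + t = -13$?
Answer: $\frac{1}{216} \approx 0.0046296$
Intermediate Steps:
$t = -16$ ($t = -3 - 13 = -16$)
$a{\left(G \right)} = -1$ ($a{\left(G \right)} = -1 + \frac{0 \left(-4\right) \left(-3\right)}{2} = -1 + \frac{0 \left(-3\right)}{2} = -1 + \frac{1}{2} \cdot 0 = -1 + 0 = -1$)
$g = 217$ ($g = 419 - 202 = 217$)
$\frac{1}{a{\left(t \right)} + g} = \frac{1}{-1 + 217} = \frac{1}{216}$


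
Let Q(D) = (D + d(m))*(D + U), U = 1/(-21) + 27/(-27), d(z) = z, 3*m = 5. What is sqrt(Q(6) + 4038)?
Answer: sqrt(1797502)/21 ≈ 63.843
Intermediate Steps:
m = 5/3 (m = (1/3)*5 = 5/3 ≈ 1.6667)
U = -22/21 (U = 1*(-1/21) + 27*(-1/27) = -1/21 - 1 = -22/21 ≈ -1.0476)
Q(D) = (-22/21 + D)*(5/3 + D) (Q(D) = (D + 5/3)*(D - 22/21) = (5/3 + D)*(-22/21 + D) = (-22/21 + D)*(5/3 + D))
sqrt(Q(6) + 4038) = sqrt((-110/63 + 6**2 + (13/21)*6) + 4038) = sqrt((-110/63 + 36 + 26/7) + 4038) = sqrt(2392/63 + 4038) = sqrt(256786/63) = sqrt(1797502)/21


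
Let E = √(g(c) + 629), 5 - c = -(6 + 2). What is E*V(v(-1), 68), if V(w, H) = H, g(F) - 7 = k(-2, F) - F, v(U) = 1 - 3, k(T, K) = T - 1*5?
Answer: 136*√154 ≈ 1687.7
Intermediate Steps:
k(T, K) = -5 + T (k(T, K) = T - 5 = -5 + T)
v(U) = -2
c = 13 (c = 5 - (-1)*(6 + 2) = 5 - (-1)*8 = 5 - 1*(-8) = 5 + 8 = 13)
g(F) = -F (g(F) = 7 + ((-5 - 2) - F) = 7 + (-7 - F) = -F)
E = 2*√154 (E = √(-1*13 + 629) = √(-13 + 629) = √616 = 2*√154 ≈ 24.819)
E*V(v(-1), 68) = (2*√154)*68 = 136*√154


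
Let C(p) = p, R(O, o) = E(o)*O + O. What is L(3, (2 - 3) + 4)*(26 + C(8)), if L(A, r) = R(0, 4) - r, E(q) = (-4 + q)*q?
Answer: -102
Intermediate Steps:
E(q) = q*(-4 + q)
R(O, o) = O + O*o*(-4 + o) (R(O, o) = (o*(-4 + o))*O + O = O*o*(-4 + o) + O = O + O*o*(-4 + o))
L(A, r) = -r (L(A, r) = 0*(1 + 4*(-4 + 4)) - r = 0*(1 + 4*0) - r = 0*(1 + 0) - r = 0*1 - r = 0 - r = -r)
L(3, (2 - 3) + 4)*(26 + C(8)) = (-((2 - 3) + 4))*(26 + 8) = -(-1 + 4)*34 = -1*3*34 = -3*34 = -102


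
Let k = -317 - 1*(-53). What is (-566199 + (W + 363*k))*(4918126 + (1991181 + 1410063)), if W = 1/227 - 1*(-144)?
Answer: -1249971598900760/227 ≈ -5.5065e+12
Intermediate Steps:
k = -264 (k = -317 + 53 = -264)
W = 32689/227 (W = 1/227 + 144 = 32689/227 ≈ 144.00)
(-566199 + (W + 363*k))*(4918126 + (1991181 + 1410063)) = (-566199 + (32689/227 + 363*(-264)))*(4918126 + (1991181 + 1410063)) = (-566199 + (32689/227 - 95832))*(4918126 + 3401244) = (-566199 - 21721175/227)*8319370 = -150248348/227*8319370 = -1249971598900760/227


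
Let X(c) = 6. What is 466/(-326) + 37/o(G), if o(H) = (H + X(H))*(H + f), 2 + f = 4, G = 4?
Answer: -7949/9780 ≈ -0.81278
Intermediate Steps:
f = 2 (f = -2 + 4 = 2)
o(H) = (2 + H)*(6 + H) (o(H) = (H + 6)*(H + 2) = (6 + H)*(2 + H) = (2 + H)*(6 + H))
466/(-326) + 37/o(G) = 466/(-326) + 37/(12 + 4² + 8*4) = 466*(-1/326) + 37/(12 + 16 + 32) = -233/163 + 37/60 = -7949/9780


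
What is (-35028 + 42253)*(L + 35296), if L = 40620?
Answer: 548493100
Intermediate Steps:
(-35028 + 42253)*(L + 35296) = (-35028 + 42253)*(40620 + 35296) = 7225*75916 = 548493100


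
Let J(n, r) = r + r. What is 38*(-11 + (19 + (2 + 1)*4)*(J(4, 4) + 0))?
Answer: 9006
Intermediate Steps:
J(n, r) = 2*r
38*(-11 + (19 + (2 + 1)*4)*(J(4, 4) + 0)) = 38*(-11 + (19 + (2 + 1)*4)*(2*4 + 0)) = 38*(-11 + (19 + 3*4)*(8 + 0)) = 38*(-11 + (19 + 12)*8) = 38*(-11 + 31*8) = 38*(-11 + 248) = 38*237 = 9006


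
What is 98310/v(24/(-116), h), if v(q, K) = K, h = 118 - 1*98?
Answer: 9831/2 ≈ 4915.5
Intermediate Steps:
h = 20 (h = 118 - 98 = 20)
98310/v(24/(-116), h) = 98310/20 = 98310*(1/20) = 9831/2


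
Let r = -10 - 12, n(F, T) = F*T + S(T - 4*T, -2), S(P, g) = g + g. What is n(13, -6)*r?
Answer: 1804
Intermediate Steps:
S(P, g) = 2*g
n(F, T) = -4 + F*T (n(F, T) = F*T + 2*(-2) = F*T - 4 = -4 + F*T)
r = -22
n(13, -6)*r = (-4 + 13*(-6))*(-22) = (-4 - 78)*(-22) = -82*(-22) = 1804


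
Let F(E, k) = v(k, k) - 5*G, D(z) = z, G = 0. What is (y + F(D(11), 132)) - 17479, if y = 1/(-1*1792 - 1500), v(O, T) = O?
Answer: -57106325/3292 ≈ -17347.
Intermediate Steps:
y = -1/3292 (y = 1/(-1792 - 1500) = 1/(-3292) = -1/3292 ≈ -0.00030377)
F(E, k) = k (F(E, k) = k - 5*0 = k + 0 = k)
(y + F(D(11), 132)) - 17479 = (-1/3292 + 132) - 17479 = 434543/3292 - 17479 = -57106325/3292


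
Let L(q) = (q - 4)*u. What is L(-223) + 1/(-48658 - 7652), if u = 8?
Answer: -102258961/56310 ≈ -1816.0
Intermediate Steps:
L(q) = -32 + 8*q (L(q) = (q - 4)*8 = (-4 + q)*8 = -32 + 8*q)
L(-223) + 1/(-48658 - 7652) = (-32 + 8*(-223)) + 1/(-48658 - 7652) = (-32 - 1784) + 1/(-56310) = -1816 - 1/56310 = -102258961/56310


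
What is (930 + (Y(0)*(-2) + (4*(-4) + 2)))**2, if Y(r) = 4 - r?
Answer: 824464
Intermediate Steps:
(930 + (Y(0)*(-2) + (4*(-4) + 2)))**2 = (930 + ((4 - 1*0)*(-2) + (4*(-4) + 2)))**2 = (930 + ((4 + 0)*(-2) + (-16 + 2)))**2 = (930 + (4*(-2) - 14))**2 = (930 + (-8 - 14))**2 = (930 - 22)**2 = 908**2 = 824464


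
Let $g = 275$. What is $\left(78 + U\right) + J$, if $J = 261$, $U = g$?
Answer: $614$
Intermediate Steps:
$U = 275$
$\left(78 + U\right) + J = \left(78 + 275\right) + 261 = 353 + 261 = 614$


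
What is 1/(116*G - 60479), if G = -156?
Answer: -1/78575 ≈ -1.2727e-5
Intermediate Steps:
1/(116*G - 60479) = 1/(116*(-156) - 60479) = 1/(-18096 - 60479) = 1/(-78575) = -1/78575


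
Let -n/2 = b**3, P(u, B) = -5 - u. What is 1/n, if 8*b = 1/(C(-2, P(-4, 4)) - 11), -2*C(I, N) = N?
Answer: 296352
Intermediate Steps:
C(I, N) = -N/2
b = -1/84 (b = 1/(8*(-(-5 - 1*(-4))/2 - 11)) = 1/(8*(-(-5 + 4)/2 - 11)) = 1/(8*(-1/2*(-1) - 11)) = 1/(8*(1/2 - 11)) = 1/(8*(-21/2)) = (1/8)*(-2/21) = -1/84 ≈ -0.011905)
n = 1/296352 (n = -2*(-1/84)**3 = -2*(-1/592704) = 1/296352 ≈ 3.3744e-6)
1/n = 1/(1/296352) = 296352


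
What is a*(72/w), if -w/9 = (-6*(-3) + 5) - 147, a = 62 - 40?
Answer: 44/31 ≈ 1.4194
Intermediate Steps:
a = 22
w = 1116 (w = -9*((-6*(-3) + 5) - 147) = -9*((18 + 5) - 147) = -9*(23 - 147) = -9*(-124) = 1116)
a*(72/w) = 22*(72/1116) = 22*(72*(1/1116)) = 22*(2/31) = 44/31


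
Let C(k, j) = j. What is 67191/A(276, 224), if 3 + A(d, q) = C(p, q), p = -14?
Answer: 67191/221 ≈ 304.03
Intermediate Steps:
A(d, q) = -3 + q
67191/A(276, 224) = 67191/(-3 + 224) = 67191/221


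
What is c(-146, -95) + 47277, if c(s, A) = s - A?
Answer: 47226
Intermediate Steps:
c(-146, -95) + 47277 = (-146 - 1*(-95)) + 47277 = (-146 + 95) + 47277 = -51 + 47277 = 47226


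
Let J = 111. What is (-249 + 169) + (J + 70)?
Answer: 101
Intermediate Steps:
(-249 + 169) + (J + 70) = (-249 + 169) + (111 + 70) = -80 + 181 = 101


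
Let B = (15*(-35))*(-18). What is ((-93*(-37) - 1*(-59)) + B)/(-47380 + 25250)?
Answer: -1295/2213 ≈ -0.58518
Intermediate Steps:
B = 9450 (B = -525*(-18) = 9450)
((-93*(-37) - 1*(-59)) + B)/(-47380 + 25250) = ((-93*(-37) - 1*(-59)) + 9450)/(-47380 + 25250) = ((3441 + 59) + 9450)/(-22130) = (3500 + 9450)*(-1/22130) = 12950*(-1/22130) = -1295/2213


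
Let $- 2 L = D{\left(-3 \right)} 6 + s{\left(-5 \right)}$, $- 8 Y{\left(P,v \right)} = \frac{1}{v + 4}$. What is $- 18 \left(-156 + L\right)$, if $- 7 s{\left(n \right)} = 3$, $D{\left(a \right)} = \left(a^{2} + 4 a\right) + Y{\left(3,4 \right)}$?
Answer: $\frac{591651}{224} \approx 2641.3$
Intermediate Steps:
$Y{\left(P,v \right)} = - \frac{1}{8 \left(4 + v\right)}$ ($Y{\left(P,v \right)} = - \frac{1}{8 \left(v + 4\right)} = - \frac{1}{8 \left(4 + v\right)}$)
$D{\left(a \right)} = - \frac{1}{64} + a^{2} + 4 a$ ($D{\left(a \right)} = \left(a^{2} + 4 a\right) - \frac{1}{32 + 8 \cdot 4} = \left(a^{2} + 4 a\right) - \frac{1}{32 + 32} = \left(a^{2} + 4 a\right) - \frac{1}{64} = - \frac{1}{64} + a^{2} + 4 a$)
$s{\left(n \right)} = - \frac{3}{7}$ ($s{\left(n \right)} = \left(- \frac{1}{7}\right) 3 = - \frac{3}{7}$)
$L = \frac{4149}{448}$ ($L = - \frac{\left(- \frac{1}{64} + \left(-3\right)^{2} + 4 \left(-3\right)\right) 6 - \frac{3}{7}}{2} = - \frac{\left(- \frac{1}{64} + 9 - 12\right) 6 - \frac{3}{7}}{2} = - \frac{\left(- \frac{193}{64}\right) 6 - \frac{3}{7}}{2} = - \frac{- \frac{579}{32} - \frac{3}{7}}{2} = \left(- \frac{1}{2}\right) \left(- \frac{4149}{224}\right) = \frac{4149}{448} \approx 9.2612$)
$- 18 \left(-156 + L\right) = - 18 \left(-156 + \frac{4149}{448}\right) = \left(-18\right) \left(- \frac{65739}{448}\right) = \frac{591651}{224}$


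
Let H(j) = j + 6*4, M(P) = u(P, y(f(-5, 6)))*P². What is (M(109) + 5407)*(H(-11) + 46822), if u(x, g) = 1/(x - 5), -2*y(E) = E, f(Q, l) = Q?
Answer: 26893078515/104 ≈ 2.5859e+8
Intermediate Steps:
y(E) = -E/2
u(x, g) = 1/(-5 + x)
M(P) = P²/(-5 + P)
H(j) = 24 + j (H(j) = j + 24 = 24 + j)
(M(109) + 5407)*(H(-11) + 46822) = (109²/(-5 + 109) + 5407)*((24 - 11) + 46822) = (11881/104 + 5407)*(13 + 46822) = (11881*(1/104) + 5407)*46835 = (11881/104 + 5407)*46835 = (574209/104)*46835 = 26893078515/104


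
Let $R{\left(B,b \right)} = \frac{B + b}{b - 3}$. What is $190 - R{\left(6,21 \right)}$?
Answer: $\frac{377}{2} \approx 188.5$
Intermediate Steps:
$R{\left(B,b \right)} = \frac{B + b}{-3 + b}$
$190 - R{\left(6,21 \right)} = 190 - \frac{6 + 21}{-3 + 21} = 190 - \frac{1}{18} \cdot 27 = 190 - \frac{3}{2} = \frac{377}{2}$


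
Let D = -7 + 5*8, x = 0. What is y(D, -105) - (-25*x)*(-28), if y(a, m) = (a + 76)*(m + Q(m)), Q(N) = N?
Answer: -22890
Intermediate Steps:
D = 33 (D = -7 + 40 = 33)
y(a, m) = 2*m*(76 + a) (y(a, m) = (a + 76)*(m + m) = (76 + a)*(2*m) = 2*m*(76 + a))
y(D, -105) - (-25*x)*(-28) = 2*(-105)*(76 + 33) - (-25*0)*(-28) = 2*(-105)*109 - 0*(-28) = -22890 - 1*0 = -22890 + 0 = -22890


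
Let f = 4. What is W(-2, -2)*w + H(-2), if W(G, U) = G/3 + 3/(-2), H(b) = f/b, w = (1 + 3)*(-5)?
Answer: 124/3 ≈ 41.333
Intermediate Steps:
w = -20 (w = 4*(-5) = -20)
H(b) = 4/b
W(G, U) = -3/2 + G/3 (W(G, U) = G*(⅓) + 3*(-½) = G/3 - 3/2 = -3/2 + G/3)
W(-2, -2)*w + H(-2) = (-3/2 + (⅓)*(-2))*(-20) + 4/(-2) = (-3/2 - ⅔)*(-20) + 4*(-½) = -13/6*(-20) - 2 = 130/3 - 2 = 124/3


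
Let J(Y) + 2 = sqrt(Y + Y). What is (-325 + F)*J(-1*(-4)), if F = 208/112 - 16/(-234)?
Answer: 529196/819 - 529196*sqrt(2)/819 ≈ -267.64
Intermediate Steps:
J(Y) = -2 + sqrt(2)*sqrt(Y) (J(Y) = -2 + sqrt(Y + Y) = -2 + sqrt(2*Y) = -2 + sqrt(2)*sqrt(Y))
F = 1577/819 (F = 208*(1/112) - 16*(-1/234) = 13/7 + 8/117 = 1577/819 ≈ 1.9255)
(-325 + F)*J(-1*(-4)) = (-325 + 1577/819)*(-2 + sqrt(2)*sqrt(-1*(-4))) = -264598*(-2 + sqrt(2)*sqrt(4))/819 = -264598*(-2 + sqrt(2)*2)/819 = -264598*(-2 + 2*sqrt(2))/819 = 529196/819 - 529196*sqrt(2)/819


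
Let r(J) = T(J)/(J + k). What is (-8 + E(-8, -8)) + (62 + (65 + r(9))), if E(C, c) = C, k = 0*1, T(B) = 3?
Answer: 334/3 ≈ 111.33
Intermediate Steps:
k = 0
r(J) = 3/J (r(J) = 3/(J + 0) = 3/J)
(-8 + E(-8, -8)) + (62 + (65 + r(9))) = (-8 - 8) + (62 + (65 + 3/9)) = -16 + (62 + (65 + 3*(1/9))) = -16 + (62 + (65 + 1/3)) = -16 + (62 + 196/3) = -16 + 382/3 = 334/3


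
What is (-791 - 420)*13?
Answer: -15743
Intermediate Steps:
(-791 - 420)*13 = -1211*13 = -15743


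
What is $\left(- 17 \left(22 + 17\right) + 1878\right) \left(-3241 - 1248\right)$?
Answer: $-5454135$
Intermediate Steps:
$\left(- 17 \left(22 + 17\right) + 1878\right) \left(-3241 - 1248\right) = \left(\left(-17\right) 39 + 1878\right) \left(-4489\right) = \left(-663 + 1878\right) \left(-4489\right) = 1215 \left(-4489\right) = -5454135$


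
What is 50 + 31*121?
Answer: 3801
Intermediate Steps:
50 + 31*121 = 50 + 3751 = 3801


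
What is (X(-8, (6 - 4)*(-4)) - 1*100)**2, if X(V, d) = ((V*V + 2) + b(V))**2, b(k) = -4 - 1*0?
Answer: 14017536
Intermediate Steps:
b(k) = -4 (b(k) = -4 + 0 = -4)
X(V, d) = (-2 + V**2)**2 (X(V, d) = ((V*V + 2) - 4)**2 = ((V**2 + 2) - 4)**2 = ((2 + V**2) - 4)**2 = (-2 + V**2)**2)
(X(-8, (6 - 4)*(-4)) - 1*100)**2 = ((-2 + (-8)**2)**2 - 1*100)**2 = ((-2 + 64)**2 - 100)**2 = (62**2 - 100)**2 = (3844 - 100)**2 = 3744**2 = 14017536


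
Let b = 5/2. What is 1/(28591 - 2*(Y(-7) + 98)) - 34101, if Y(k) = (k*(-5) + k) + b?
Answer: -966217733/28334 ≈ -34101.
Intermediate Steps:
b = 5/2 (b = 5*(1/2) = 5/2 ≈ 2.5000)
Y(k) = 5/2 - 4*k (Y(k) = (k*(-5) + k) + 5/2 = (-5*k + k) + 5/2 = -4*k + 5/2 = 5/2 - 4*k)
1/(28591 - 2*(Y(-7) + 98)) - 34101 = 1/(28591 - 2*((5/2 - 4*(-7)) + 98)) - 34101 = 1/(28591 - 2*((5/2 + 28) + 98)) - 34101 = 1/(28591 - 2*(61/2 + 98)) - 34101 = 1/(28591 - 2*257/2) - 34101 = 1/(28591 - 257) - 34101 = 1/28334 - 34101 = -966217733/28334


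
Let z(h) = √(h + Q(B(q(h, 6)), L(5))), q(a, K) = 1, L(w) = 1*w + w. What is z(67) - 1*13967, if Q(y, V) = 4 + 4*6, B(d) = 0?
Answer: -13967 + √95 ≈ -13957.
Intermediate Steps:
L(w) = 2*w (L(w) = w + w = 2*w)
Q(y, V) = 28 (Q(y, V) = 4 + 24 = 28)
z(h) = √(28 + h) (z(h) = √(h + 28) = √(28 + h))
z(67) - 1*13967 = √(28 + 67) - 1*13967 = √95 - 13967 = -13967 + √95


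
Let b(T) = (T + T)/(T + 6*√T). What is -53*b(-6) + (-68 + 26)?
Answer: -400/7 - 106*I*√6/7 ≈ -57.143 - 37.092*I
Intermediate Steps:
b(T) = 2*T/(T + 6*√T) (b(T) = (2*T)/(T + 6*√T) = 2*T/(T + 6*√T))
-53*b(-6) + (-68 + 26) = -106*(-6)/(-6 + 6*√(-6)) + (-68 + 26) = -106*(-6)/(-6 + 6*(I*√6)) - 42 = -106*(-6)/(-6 + 6*I*√6) - 42 = -(-636)/(-6 + 6*I*√6) - 42 = 636/(-6 + 6*I*√6) - 42 = -42 + 636/(-6 + 6*I*√6)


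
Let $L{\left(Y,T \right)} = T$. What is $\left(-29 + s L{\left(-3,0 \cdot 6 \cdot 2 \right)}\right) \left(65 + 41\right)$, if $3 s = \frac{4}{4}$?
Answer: $-3074$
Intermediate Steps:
$s = \frac{1}{3}$ ($s = \frac{4 \cdot \frac{1}{4}}{3} = \frac{1}{3} \cdot 1 = \frac{1}{3} \approx 0.33333$)
$\left(-29 + s L{\left(-3,0 \cdot 6 \cdot 2 \right)}\right) \left(65 + 41\right) = \left(-29 + \frac{0 \cdot 6 \cdot 2}{3}\right) \left(65 + 41\right) = \left(-29 + \frac{0 \cdot 2}{3}\right) 106 = \left(-29 + \frac{1}{3} \cdot 0\right) 106 = \left(-29 + 0\right) 106 = \left(-29\right) 106 = -3074$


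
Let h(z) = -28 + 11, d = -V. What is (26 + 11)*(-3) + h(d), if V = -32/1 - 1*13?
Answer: -128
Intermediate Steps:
V = -45 (V = -32*1 - 13 = -32 - 13 = -45)
d = 45 (d = -1*(-45) = 45)
h(z) = -17
(26 + 11)*(-3) + h(d) = (26 + 11)*(-3) - 17 = 37*(-3) - 17 = -111 - 17 = -128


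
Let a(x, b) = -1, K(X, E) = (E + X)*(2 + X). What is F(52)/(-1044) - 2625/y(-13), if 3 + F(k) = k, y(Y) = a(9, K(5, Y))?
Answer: 2740451/1044 ≈ 2625.0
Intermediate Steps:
K(X, E) = (2 + X)*(E + X)
y(Y) = -1
F(k) = -3 + k
F(52)/(-1044) - 2625/y(-13) = (-3 + 52)/(-1044) - 2625/(-1) = 49*(-1/1044) - 2625*(-1) = -49/1044 + 2625 = 2740451/1044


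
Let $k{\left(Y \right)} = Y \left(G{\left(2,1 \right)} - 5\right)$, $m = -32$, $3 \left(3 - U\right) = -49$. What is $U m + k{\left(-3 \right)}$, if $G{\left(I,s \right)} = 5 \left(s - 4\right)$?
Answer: $- \frac{1676}{3} \approx -558.67$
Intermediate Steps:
$G{\left(I,s \right)} = -20 + 5 s$ ($G{\left(I,s \right)} = 5 \left(-4 + s\right) = -20 + 5 s$)
$U = \frac{58}{3}$ ($U = 3 - - \frac{49}{3} = 3 + \frac{49}{3} = \frac{58}{3} \approx 19.333$)
$k{\left(Y \right)} = - 20 Y$ ($k{\left(Y \right)} = Y \left(\left(-20 + 5 \cdot 1\right) - 5\right) = Y \left(\left(-20 + 5\right) - 5\right) = Y \left(-15 - 5\right) = Y \left(-20\right) = - 20 Y$)
$U m + k{\left(-3 \right)} = \frac{58}{3} \left(-32\right) - -60 = - \frac{1856}{3} + 60 = - \frac{1676}{3}$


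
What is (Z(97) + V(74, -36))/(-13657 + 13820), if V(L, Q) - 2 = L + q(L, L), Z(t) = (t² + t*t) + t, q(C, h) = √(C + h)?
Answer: 18991/163 + 2*√37/163 ≈ 116.58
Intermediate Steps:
Z(t) = t + 2*t² (Z(t) = (t² + t²) + t = 2*t² + t = t + 2*t²)
V(L, Q) = 2 + L + √2*√L (V(L, Q) = 2 + (L + √(L + L)) = 2 + (L + √(2*L)) = 2 + (L + √2*√L) = 2 + L + √2*√L)
(Z(97) + V(74, -36))/(-13657 + 13820) = (97*(1 + 2*97) + (2 + 74 + √2*√74))/(-13657 + 13820) = (97*(1 + 194) + (2 + 74 + 2*√37))/163 = (97*195 + (76 + 2*√37))*(1/163) = (18915 + (76 + 2*√37))*(1/163) = (18991 + 2*√37)*(1/163) = 18991/163 + 2*√37/163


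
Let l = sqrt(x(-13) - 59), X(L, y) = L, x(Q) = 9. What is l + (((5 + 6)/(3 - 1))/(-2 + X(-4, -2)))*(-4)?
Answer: 11/3 + 5*I*sqrt(2) ≈ 3.6667 + 7.0711*I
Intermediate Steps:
l = 5*I*sqrt(2) (l = sqrt(9 - 59) = sqrt(-50) = 5*I*sqrt(2) ≈ 7.0711*I)
l + (((5 + 6)/(3 - 1))/(-2 + X(-4, -2)))*(-4) = 5*I*sqrt(2) + (((5 + 6)/(3 - 1))/(-2 - 4))*(-4) = 5*I*sqrt(2) + ((11/2)/(-6))*(-4) = 5*I*sqrt(2) + ((11*(1/2))*(-1/6))*(-4) = 5*I*sqrt(2) + ((11/2)*(-1/6))*(-4) = 5*I*sqrt(2) - 11/12*(-4) = 5*I*sqrt(2) + 11/3 = 11/3 + 5*I*sqrt(2)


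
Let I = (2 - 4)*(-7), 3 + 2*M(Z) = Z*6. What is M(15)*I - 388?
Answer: 221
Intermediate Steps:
M(Z) = -3/2 + 3*Z (M(Z) = -3/2 + (Z*6)/2 = -3/2 + (6*Z)/2 = -3/2 + 3*Z)
I = 14 (I = -2*(-7) = 14)
M(15)*I - 388 = (-3/2 + 3*15)*14 - 388 = (-3/2 + 45)*14 - 388 = (87/2)*14 - 388 = 609 - 388 = 221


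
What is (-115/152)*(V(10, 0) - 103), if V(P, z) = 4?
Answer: 11385/152 ≈ 74.901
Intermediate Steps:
(-115/152)*(V(10, 0) - 103) = (-115/152)*(4 - 103) = -115*1/152*(-99) = -115/152*(-99) = 11385/152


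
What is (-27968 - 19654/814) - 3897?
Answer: -12978882/407 ≈ -31889.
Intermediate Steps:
(-27968 - 19654/814) - 3897 = (-27968 - 19654*1/814) - 3897 = (-27968 - 9827/407) - 3897 = -11392803/407 - 3897 = -12978882/407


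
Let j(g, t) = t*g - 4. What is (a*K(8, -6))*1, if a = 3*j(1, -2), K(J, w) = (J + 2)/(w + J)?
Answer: -90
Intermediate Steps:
j(g, t) = -4 + g*t (j(g, t) = g*t - 4 = -4 + g*t)
K(J, w) = (2 + J)/(J + w)
a = -18 (a = 3*(-4 + 1*(-2)) = 3*(-4 - 2) = 3*(-6) = -18)
(a*K(8, -6))*1 = -18*(2 + 8)/(8 - 6)*1 = -18*10/2*1 = -9*10*1 = -18*5*1 = -90*1 = -90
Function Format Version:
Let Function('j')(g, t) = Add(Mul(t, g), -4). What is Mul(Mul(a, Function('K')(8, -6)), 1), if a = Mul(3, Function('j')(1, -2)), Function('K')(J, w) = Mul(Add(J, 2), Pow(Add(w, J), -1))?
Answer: -90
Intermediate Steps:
Function('j')(g, t) = Add(-4, Mul(g, t)) (Function('j')(g, t) = Add(Mul(g, t), -4) = Add(-4, Mul(g, t)))
Function('K')(J, w) = Mul(Pow(Add(J, w), -1), Add(2, J)) (Function('K')(J, w) = Mul(Add(2, J), Pow(Add(J, w), -1)) = Mul(Pow(Add(J, w), -1), Add(2, J)))
a = -18 (a = Mul(3, Add(-4, Mul(1, -2))) = Mul(3, Add(-4, -2)) = Mul(3, -6) = -18)
Mul(Mul(a, Function('K')(8, -6)), 1) = Mul(Mul(-18, Mul(Pow(Add(8, -6), -1), Add(2, 8))), 1) = Mul(Mul(-18, Mul(Pow(2, -1), 10)), 1) = Mul(Mul(-18, Mul(Rational(1, 2), 10)), 1) = Mul(Mul(-18, 5), 1) = Mul(-90, 1) = -90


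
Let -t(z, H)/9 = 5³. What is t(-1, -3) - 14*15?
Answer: -1335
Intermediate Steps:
t(z, H) = -1125 (t(z, H) = -9*5³ = -9*125 = -1125)
t(-1, -3) - 14*15 = -1125 - 14*15 = -1125 - 210 = -1335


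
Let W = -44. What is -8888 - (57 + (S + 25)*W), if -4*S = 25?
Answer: -8120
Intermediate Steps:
S = -25/4 (S = -1/4*25 = -25/4 ≈ -6.2500)
-8888 - (57 + (S + 25)*W) = -8888 - (57 + (-25/4 + 25)*(-44)) = -8888 - (57 + (75/4)*(-44)) = -8888 - (57 - 825) = -8888 - 1*(-768) = -8888 + 768 = -8120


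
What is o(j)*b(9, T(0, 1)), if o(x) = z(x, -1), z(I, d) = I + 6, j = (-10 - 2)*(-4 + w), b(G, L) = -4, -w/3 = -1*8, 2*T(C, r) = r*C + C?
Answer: 936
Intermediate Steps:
T(C, r) = C/2 + C*r/2 (T(C, r) = (r*C + C)/2 = (C*r + C)/2 = (C + C*r)/2 = C/2 + C*r/2)
w = 24 (w = -(-3)*8 = -3*(-8) = 24)
j = -240 (j = (-10 - 2)*(-4 + 24) = -12*20 = -240)
z(I, d) = 6 + I
o(x) = 6 + x
o(j)*b(9, T(0, 1)) = (6 - 240)*(-4) = -234*(-4) = 936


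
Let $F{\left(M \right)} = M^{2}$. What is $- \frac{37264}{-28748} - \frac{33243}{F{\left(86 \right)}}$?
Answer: $- \frac{170016305}{53155052} \approx -3.1985$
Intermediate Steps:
$- \frac{37264}{-28748} - \frac{33243}{F{\left(86 \right)}} = - \frac{37264}{-28748} - \frac{33243}{86^{2}} = \left(-37264\right) \left(- \frac{1}{28748}\right) - \frac{33243}{7396} = \frac{9316}{7187} - \frac{33243}{7396} = - \frac{170016305}{53155052}$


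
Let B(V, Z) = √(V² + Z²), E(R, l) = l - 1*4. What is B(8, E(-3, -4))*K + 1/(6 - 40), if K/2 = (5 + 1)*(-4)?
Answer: -1/34 - 384*√2 ≈ -543.09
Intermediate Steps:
E(R, l) = -4 + l (E(R, l) = l - 4 = -4 + l)
K = -48 (K = 2*((5 + 1)*(-4)) = 2*(6*(-4)) = 2*(-24) = -48)
B(8, E(-3, -4))*K + 1/(6 - 40) = √(8² + (-4 - 4)²)*(-48) + 1/(6 - 40) = √(64 + (-8)²)*(-48) + 1/(-34) = √(64 + 64)*(-48) - 1/34 = √128*(-48) - 1/34 = (8*√2)*(-48) - 1/34 = -384*√2 - 1/34 = -1/34 - 384*√2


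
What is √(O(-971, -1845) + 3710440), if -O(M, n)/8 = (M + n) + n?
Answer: 4*√234233 ≈ 1935.9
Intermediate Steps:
O(M, n) = -16*n - 8*M (O(M, n) = -8*((M + n) + n) = -8*(M + 2*n) = -16*n - 8*M)
√(O(-971, -1845) + 3710440) = √((-16*(-1845) - 8*(-971)) + 3710440) = √((29520 + 7768) + 3710440) = √(37288 + 3710440) = √3747728 = 4*√234233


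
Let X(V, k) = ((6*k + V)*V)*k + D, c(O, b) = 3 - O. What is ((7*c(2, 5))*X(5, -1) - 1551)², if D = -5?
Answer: 2405601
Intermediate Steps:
X(V, k) = -5 + V*k*(V + 6*k) (X(V, k) = ((6*k + V)*V)*k - 5 = ((V + 6*k)*V)*k - 5 = (V*(V + 6*k))*k - 5 = V*k*(V + 6*k) - 5 = -5 + V*k*(V + 6*k))
((7*c(2, 5))*X(5, -1) - 1551)² = ((7*(3 - 1*2))*(-5 - 1*5² + 6*5*(-1)²) - 1551)² = ((7*(3 - 2))*(-5 - 1*25 + 6*5*1) - 1551)² = ((7*1)*(-5 - 25 + 30) - 1551)² = (7*0 - 1551)² = (0 - 1551)² = (-1551)² = 2405601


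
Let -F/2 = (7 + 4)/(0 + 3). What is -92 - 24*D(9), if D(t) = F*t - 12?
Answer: 1780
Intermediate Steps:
F = -22/3 (F = -2*(7 + 4)/(0 + 3) = -22/3 ≈ -7.3333)
D(t) = -12 - 22*t/3 (D(t) = -22*t/3 - 12 = -12 - 22*t/3)
-92 - 24*D(9) = -92 - 24*(-12 - 22/3*9) = -92 - 24*(-12 - 66) = -92 - 24*(-78) = -92 + 1872 = 1780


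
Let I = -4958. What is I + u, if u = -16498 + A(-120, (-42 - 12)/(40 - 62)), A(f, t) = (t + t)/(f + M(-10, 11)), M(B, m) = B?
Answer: -15341067/715 ≈ -21456.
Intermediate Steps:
A(f, t) = 2*t/(-10 + f) (A(f, t) = (t + t)/(f - 10) = (2*t)/(-10 + f) = 2*t/(-10 + f))
u = -11796097/715 (u = -16498 + 2*((-42 - 12)/(40 - 62))/(-10 - 120) = -16498 + 2*(-54/(-22))/(-130) = -16498 + 2*(-54*(-1/22))*(-1/130) = -16498 + 2*(27/11)*(-1/130) = -16498 - 27/715 = -11796097/715 ≈ -16498.)
I + u = -4958 - 11796097/715 = -15341067/715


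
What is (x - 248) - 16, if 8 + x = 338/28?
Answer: -3639/14 ≈ -259.93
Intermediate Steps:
x = 57/14 (x = -8 + 338/28 = -8 + 338*(1/28) = -8 + 169/14 = 57/14 ≈ 4.0714)
(x - 248) - 16 = (57/14 - 248) - 16 = -3415/14 - 16 = -3639/14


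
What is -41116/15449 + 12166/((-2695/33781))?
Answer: -11779842966/77245 ≈ -1.5250e+5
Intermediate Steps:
-41116/15449 + 12166/((-2695/33781)) = -41116*1/15449 + 12166/((-2695*1/33781)) = -41116/15449 + 12166/(-245/3071) = -41116/15449 + 12166*(-3071/245) = -41116/15449 - 5337398/35 = -11779842966/77245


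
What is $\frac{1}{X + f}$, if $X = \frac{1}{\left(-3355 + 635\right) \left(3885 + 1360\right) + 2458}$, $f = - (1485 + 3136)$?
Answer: $- \frac{14263942}{65913675983} \approx -0.0002164$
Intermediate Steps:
$f = -4621$ ($f = \left(-1\right) 4621 = -4621$)
$X = - \frac{1}{14263942}$ ($X = \frac{1}{\left(-2720\right) 5245 + 2458} = \frac{1}{-14266400 + 2458} = \frac{1}{-14263942} = - \frac{1}{14263942} \approx -7.0107 \cdot 10^{-8}$)
$\frac{1}{X + f} = \frac{1}{- \frac{1}{14263942} - 4621} = \frac{1}{- \frac{65913675983}{14263942}} = - \frac{14263942}{65913675983}$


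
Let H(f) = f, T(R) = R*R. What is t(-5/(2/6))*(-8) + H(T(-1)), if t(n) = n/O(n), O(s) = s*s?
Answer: 23/15 ≈ 1.5333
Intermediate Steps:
T(R) = R²
O(s) = s²
t(n) = 1/n (t(n) = n/(n²) = n/n² = 1/n)
t(-5/(2/6))*(-8) + H(T(-1)) = -8/(-5/(2/6)) + (-1)² = -8/(-5/(2*(⅙))) + 1 = -8/(-5/⅓) + 1 = -8/(-5*3) + 1 = -8/(-15) + 1 = -1/15*(-8) + 1 = 8/15 + 1 = 23/15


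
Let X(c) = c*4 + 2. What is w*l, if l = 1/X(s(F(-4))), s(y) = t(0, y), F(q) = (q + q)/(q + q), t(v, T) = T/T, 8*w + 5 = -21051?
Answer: -1316/3 ≈ -438.67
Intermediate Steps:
w = -2632 (w = -5/8 + (1/8)*(-21051) = -5/8 - 21051/8 = -2632)
t(v, T) = 1
F(q) = 1 (F(q) = (2*q)/((2*q)) = (2*q)*(1/(2*q)) = 1)
s(y) = 1
X(c) = 2 + 4*c (X(c) = 4*c + 2 = 2 + 4*c)
l = 1/6 (l = 1/(2 + 4*1) = 1/(2 + 4) = 1/6 ≈ 0.16667)
w*l = -2632*1/6 = -1316/3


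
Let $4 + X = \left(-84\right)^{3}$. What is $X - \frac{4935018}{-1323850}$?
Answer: $- \frac{35665979581}{60175} \approx -5.927 \cdot 10^{5}$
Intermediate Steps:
$X = -592708$ ($X = -4 + \left(-84\right)^{3} = -4 - 592704 = -592708$)
$X - \frac{4935018}{-1323850} = -592708 - \frac{4935018}{-1323850} = -592708 - 4935018 \left(- \frac{1}{1323850}\right) = -592708 - - \frac{224319}{60175} = -592708 + \frac{224319}{60175} = - \frac{35665979581}{60175}$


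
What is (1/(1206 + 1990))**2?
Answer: 1/10214416 ≈ 9.7901e-8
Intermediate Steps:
(1/(1206 + 1990))**2 = (1/3196)**2 = 1/10214416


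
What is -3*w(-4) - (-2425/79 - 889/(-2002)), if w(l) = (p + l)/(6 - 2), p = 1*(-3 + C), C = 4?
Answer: 1468707/45188 ≈ 32.502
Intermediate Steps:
p = 1 (p = 1*(-3 + 4) = 1*1 = 1)
w(l) = ¼ + l/4 (w(l) = (1 + l)/(6 - 2) = (1 + l)/4 = (1 + l)*(¼) = ¼ + l/4)
-3*w(-4) - (-2425/79 - 889/(-2002)) = -3*(¼ + (¼)*(-4)) - (-2425/79 - 889/(-2002)) = -3*(¼ - 1) - (-2425*1/79 - 889*(-1/2002)) = -3*(-¾) - (-2425/79 + 127/286) = 9/4 - 1*(-683517/22594) = 9/4 + 683517/22594 = 1468707/45188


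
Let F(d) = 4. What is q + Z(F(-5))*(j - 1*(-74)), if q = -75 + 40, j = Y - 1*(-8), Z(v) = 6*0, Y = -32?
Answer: -35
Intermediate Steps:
Z(v) = 0
j = -24 (j = -32 - 1*(-8) = -32 + 8 = -24)
q = -35
q + Z(F(-5))*(j - 1*(-74)) = -35 + 0*(-24 - 1*(-74)) = -35 + 0*(-24 + 74) = -35 + 0*50 = -35 + 0 = -35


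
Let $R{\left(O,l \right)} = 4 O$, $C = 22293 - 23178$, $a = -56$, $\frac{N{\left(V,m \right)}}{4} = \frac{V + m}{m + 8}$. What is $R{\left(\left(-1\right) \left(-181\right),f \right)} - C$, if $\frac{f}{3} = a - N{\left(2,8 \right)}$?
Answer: $1609$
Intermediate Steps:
$N{\left(V,m \right)} = \frac{4 \left(V + m\right)}{8 + m}$ ($N{\left(V,m \right)} = 4 \frac{V + m}{m + 8} = 4 \frac{V + m}{8 + m} = \frac{4 \left(V + m\right)}{8 + m}$)
$C = -885$
$f = - \frac{351}{2}$ ($f = 3 \left(-56 - \frac{4 \left(2 + 8\right)}{8 + 8}\right) = 3 \left(-56 - 4 \cdot \frac{1}{16} \cdot 10\right) = 3 \left(-56 - \frac{5}{2}\right) = 3 \left(- \frac{117}{2}\right) = - \frac{351}{2} \approx -175.5$)
$R{\left(\left(-1\right) \left(-181\right),f \right)} - C = 4 \left(\left(-1\right) \left(-181\right)\right) - -885 = 4 \cdot 181 + 885 = 724 + 885 = 1609$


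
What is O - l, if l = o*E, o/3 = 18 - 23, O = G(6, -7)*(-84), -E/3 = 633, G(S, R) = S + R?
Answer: -28401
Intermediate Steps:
G(S, R) = R + S
E = -1899 (E = -3*633 = -1899)
O = 84 (O = (-7 + 6)*(-84) = -1*(-84) = 84)
o = -15 (o = 3*(18 - 23) = 3*(-5) = -15)
l = 28485 (l = -15*(-1899) = 28485)
O - l = 84 - 1*28485 = 84 - 28485 = -28401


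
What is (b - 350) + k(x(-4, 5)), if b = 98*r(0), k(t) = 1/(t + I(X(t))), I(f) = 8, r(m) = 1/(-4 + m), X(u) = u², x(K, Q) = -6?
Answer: -374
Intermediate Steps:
k(t) = 1/(8 + t) (k(t) = 1/(t + 8) = 1/(8 + t))
b = -49/2 (b = 98/(-4 + 0) = 98/(-4) = 98*(-¼) = -49/2 ≈ -24.500)
(b - 350) + k(x(-4, 5)) = (-49/2 - 350) + 1/(8 - 6) = -749/2 + 1/2 = -749/2 + ½ = -374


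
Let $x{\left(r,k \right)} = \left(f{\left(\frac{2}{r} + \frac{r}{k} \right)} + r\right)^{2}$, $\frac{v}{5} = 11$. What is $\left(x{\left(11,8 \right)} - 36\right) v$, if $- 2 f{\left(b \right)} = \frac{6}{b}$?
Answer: $\frac{47815075}{18769} \approx 2547.6$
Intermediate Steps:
$v = 55$ ($v = 5 \cdot 11 = 55$)
$f{\left(b \right)} = - \frac{3}{b}$ ($f{\left(b \right)} = - \frac{6 \frac{1}{b}}{2} = - \frac{3}{b}$)
$x{\left(r,k \right)} = \left(r - \frac{3}{\frac{2}{r} + \frac{r}{k}}\right)^{2}$ ($x{\left(r,k \right)} = \left(- \frac{3}{\frac{2}{r} + \frac{r}{k}} + r\right)^{2} = \left(r - \frac{3}{\frac{2}{r} + \frac{r}{k}}\right)^{2}$)
$\left(x{\left(11,8 \right)} - 36\right) v = \left(\frac{11^{2} \left(11^{2} - 8\right)^{2}}{\left(11^{2} + 2 \cdot 8\right)^{2}} - 36\right) 55 = \left(\frac{121 \left(121 - 8\right)^{2}}{\left(121 + 16\right)^{2}} - 36\right) 55 = \left(\frac{121 \cdot 113^{2}}{18769} - 36\right) 55 = \left(121 \cdot 12769 \cdot \frac{1}{18769} - 36\right) 55 = \left(\frac{1545049}{18769} - 36\right) 55 = \frac{869365}{18769} \cdot 55 = \frac{47815075}{18769}$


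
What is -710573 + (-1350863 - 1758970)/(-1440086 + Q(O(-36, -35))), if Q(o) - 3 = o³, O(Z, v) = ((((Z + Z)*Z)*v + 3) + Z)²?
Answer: -396985499001559346094566785728592991/558683624344802498961495561646 ≈ -7.1057e+5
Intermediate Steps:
O(Z, v) = (3 + Z + 2*v*Z²)² (O(Z, v) = ((((2*Z)*Z)*v + 3) + Z)² = (((2*Z²)*v + 3) + Z)² = ((2*v*Z² + 3) + Z)² = ((3 + 2*v*Z²) + Z)² = (3 + Z + 2*v*Z²)²)
Q(o) = 3 + o³
-710573 + (-1350863 - 1758970)/(-1440086 + Q(O(-36, -35))) = -710573 + (-1350863 - 1758970)/(-1440086 + (3 + ((3 - 36 + 2*(-35)*(-36)²)²)³)) = -710573 - 3109833/(-1440086 + (3 + ((3 - 36 + 2*(-35)*1296)²)³)) = -710573 - 3109833/(-1440086 + (3 + ((3 - 36 - 90720)²)³)) = -710573 - 3109833/(-1440086 + (3 + ((-90753)²)³)) = -710573 - 3109833/(-1440086 + (3 + 8236107009³)) = -710573 - 3109833/(-1440086 + (3 + 558683624344802498961497001729)) = -710573 - 3109833/(-1440086 + 558683624344802498961497001732) = -710573 - 3109833/558683624344802498961495561646 = -396985499001559346094566785728592991/558683624344802498961495561646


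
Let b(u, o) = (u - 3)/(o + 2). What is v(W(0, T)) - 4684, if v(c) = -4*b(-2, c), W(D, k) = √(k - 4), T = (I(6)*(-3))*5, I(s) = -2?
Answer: -51544/11 + 10*√26/11 ≈ -4681.2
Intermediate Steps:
b(u, o) = (-3 + u)/(2 + o)
T = 30 (T = -2*(-3)*5 = 6*5 = 30)
W(D, k) = √(-4 + k)
v(c) = 20/(2 + c) (v(c) = -4*(-3 - 2)/(2 + c) = -4*(-5)/(2 + c) = -(-20)/(2 + c) = 20/(2 + c))
v(W(0, T)) - 4684 = 20/(2 + √(-4 + 30)) - 4684 = 20/(2 + √26) - 4684 = -4684 + 20/(2 + √26)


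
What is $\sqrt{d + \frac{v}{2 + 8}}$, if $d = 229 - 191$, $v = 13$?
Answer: $\frac{\sqrt{3930}}{10} \approx 6.269$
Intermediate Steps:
$d = 38$ ($d = 229 - 191 = 38$)
$\sqrt{d + \frac{v}{2 + 8}} = \sqrt{38 + \frac{13}{2 + 8}} = \sqrt{38 + \frac{13}{10}} = \sqrt{\frac{393}{10}} = \frac{\sqrt{3930}}{10}$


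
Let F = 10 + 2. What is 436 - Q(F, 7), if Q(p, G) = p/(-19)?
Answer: 8296/19 ≈ 436.63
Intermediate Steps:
F = 12
Q(p, G) = -p/19 (Q(p, G) = p*(-1/19) = -p/19)
436 - Q(F, 7) = 436 - (-1)*12/19 = 436 - 1*(-12/19) = 436 + 12/19 = 8296/19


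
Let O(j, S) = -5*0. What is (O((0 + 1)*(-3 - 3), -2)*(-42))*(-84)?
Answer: 0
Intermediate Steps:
O(j, S) = 0
(O((0 + 1)*(-3 - 3), -2)*(-42))*(-84) = (0*(-42))*(-84) = 0*(-84) = 0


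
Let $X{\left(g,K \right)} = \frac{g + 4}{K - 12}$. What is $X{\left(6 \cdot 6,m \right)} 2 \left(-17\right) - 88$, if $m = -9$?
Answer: $- \frac{488}{21} \approx -23.238$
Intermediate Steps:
$X{\left(g,K \right)} = \frac{4 + g}{-12 + K}$
$X{\left(6 \cdot 6,m \right)} 2 \left(-17\right) - 88 = \frac{4 + 6 \cdot 6}{-12 - 9} \cdot 2 \left(-17\right) - 88 = \frac{4 + 36}{-21} \left(-34\right) - 88 = \left(- \frac{1}{21}\right) 40 \left(-34\right) - 88 = \left(- \frac{40}{21}\right) \left(-34\right) - 88 = \frac{1360}{21} - 88 = - \frac{488}{21}$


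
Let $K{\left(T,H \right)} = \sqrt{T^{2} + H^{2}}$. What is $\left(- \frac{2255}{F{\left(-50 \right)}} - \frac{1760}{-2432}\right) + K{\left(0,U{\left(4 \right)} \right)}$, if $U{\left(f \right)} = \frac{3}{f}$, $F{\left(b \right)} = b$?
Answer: $\frac{8849}{190} \approx 46.574$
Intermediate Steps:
$K{\left(T,H \right)} = \sqrt{H^{2} + T^{2}}$
$\left(- \frac{2255}{F{\left(-50 \right)}} - \frac{1760}{-2432}\right) + K{\left(0,U{\left(4 \right)} \right)} = \left(- \frac{2255}{-50} - \frac{1760}{-2432}\right) + \sqrt{\left(\frac{3}{4}\right)^{2} + 0^{2}} = \left(\left(-2255\right) \left(- \frac{1}{50}\right) - - \frac{55}{76}\right) + \sqrt{\left(3 \cdot \frac{1}{4}\right)^{2} + 0} = \left(\frac{451}{10} + \frac{55}{76}\right) + \sqrt{\left(\frac{3}{4}\right)^{2} + 0} = \frac{17413}{380} + \sqrt{\frac{9}{16} + 0} = \frac{17413}{380} + \sqrt{\frac{9}{16}} = \frac{17413}{380} + \frac{3}{4} = \frac{8849}{190}$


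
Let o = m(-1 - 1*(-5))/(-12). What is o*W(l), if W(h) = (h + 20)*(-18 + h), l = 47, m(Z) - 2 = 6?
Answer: -3886/3 ≈ -1295.3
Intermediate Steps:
m(Z) = 8 (m(Z) = 2 + 6 = 8)
W(h) = (-18 + h)*(20 + h) (W(h) = (20 + h)*(-18 + h) = (-18 + h)*(20 + h))
o = -⅔ (o = 8/(-12) = 8*(-1/12) = -⅔ ≈ -0.66667)
o*W(l) = -2*(-360 + 47² + 2*47)/3 = -2*(-360 + 2209 + 94)/3 = -⅔*1943 = -3886/3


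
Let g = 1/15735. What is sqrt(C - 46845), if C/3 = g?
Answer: 2*I*sqrt(322176778970)/5245 ≈ 216.44*I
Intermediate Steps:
g = 1/15735 ≈ 6.3553e-5
C = 1/5245 (C = 3*(1/15735) = 1/5245 ≈ 0.00019066)
sqrt(C - 46845) = sqrt(1/5245 - 46845) = sqrt(-245702024/5245) = 2*I*sqrt(322176778970)/5245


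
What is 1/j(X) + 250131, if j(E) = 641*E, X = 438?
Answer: 70226279299/280758 ≈ 2.5013e+5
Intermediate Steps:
1/j(X) + 250131 = 1/(641*438) + 250131 = 1/280758 + 250131 = 70226279299/280758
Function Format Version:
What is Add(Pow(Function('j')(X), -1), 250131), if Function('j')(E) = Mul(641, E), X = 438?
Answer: Rational(70226279299, 280758) ≈ 2.5013e+5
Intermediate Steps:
Add(Pow(Function('j')(X), -1), 250131) = Add(Pow(Mul(641, 438), -1), 250131) = Add(Pow(280758, -1), 250131) = Add(Rational(1, 280758), 250131) = Rational(70226279299, 280758)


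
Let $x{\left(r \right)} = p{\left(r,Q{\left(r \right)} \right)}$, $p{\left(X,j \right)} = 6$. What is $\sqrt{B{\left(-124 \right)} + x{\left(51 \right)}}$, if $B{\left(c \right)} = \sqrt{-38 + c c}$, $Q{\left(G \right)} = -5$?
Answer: $\sqrt{6 + \sqrt{15338}} \approx 11.395$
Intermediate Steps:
$x{\left(r \right)} = 6$
$B{\left(c \right)} = \sqrt{-38 + c^{2}}$
$\sqrt{B{\left(-124 \right)} + x{\left(51 \right)}} = \sqrt{\sqrt{-38 + \left(-124\right)^{2}} + 6} = \sqrt{\sqrt{-38 + 15376} + 6} = \sqrt{\sqrt{15338} + 6} = \sqrt{6 + \sqrt{15338}}$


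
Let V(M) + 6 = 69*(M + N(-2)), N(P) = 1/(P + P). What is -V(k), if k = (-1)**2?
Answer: -183/4 ≈ -45.750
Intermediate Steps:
k = 1
N(P) = 1/(2*P)
V(M) = -93/4 + 69*M (V(M) = -6 + 69*(M + (1/2)/(-2)) = -6 + 69*(M + (1/2)*(-1/2)) = -6 + 69*(M - 1/4) = -6 + 69*(-1/4 + M) = -6 + (-69/4 + 69*M) = -93/4 + 69*M)
-V(k) = -(-93/4 + 69*1) = -(-93/4 + 69) = -1*183/4 = -183/4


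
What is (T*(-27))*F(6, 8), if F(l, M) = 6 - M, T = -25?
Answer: -1350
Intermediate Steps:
(T*(-27))*F(6, 8) = (-25*(-27))*(6 - 1*8) = 675*(6 - 8) = 675*(-2) = -1350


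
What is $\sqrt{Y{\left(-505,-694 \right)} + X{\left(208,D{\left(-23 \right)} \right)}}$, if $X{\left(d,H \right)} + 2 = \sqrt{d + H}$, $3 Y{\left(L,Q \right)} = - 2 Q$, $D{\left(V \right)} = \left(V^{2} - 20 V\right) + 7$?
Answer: $\frac{\sqrt{4146 + 18 \sqrt{301}}}{3} \approx 22.257$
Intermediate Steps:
$D{\left(V \right)} = 7 + V^{2} - 20 V$
$Y{\left(L,Q \right)} = - \frac{2 Q}{3}$ ($Y{\left(L,Q \right)} = \frac{\left(-2\right) Q}{3} = - \frac{2 Q}{3}$)
$X{\left(d,H \right)} = -2 + \sqrt{H + d}$ ($X{\left(d,H \right)} = -2 + \sqrt{d + H} = -2 + \sqrt{H + d}$)
$\sqrt{Y{\left(-505,-694 \right)} + X{\left(208,D{\left(-23 \right)} \right)}} = \sqrt{\left(- \frac{2}{3}\right) \left(-694\right) - \left(2 - \sqrt{\left(7 + \left(-23\right)^{2} - -460\right) + 208}\right)} = \sqrt{\frac{1388}{3} - \left(2 - \sqrt{\left(7 + 529 + 460\right) + 208}\right)} = \sqrt{\frac{1388}{3} - \left(2 - \sqrt{996 + 208}\right)} = \sqrt{\frac{1388}{3} - \left(2 - \sqrt{1204}\right)} = \sqrt{\frac{1388}{3} - \left(2 - 2 \sqrt{301}\right)} = \sqrt{\frac{1382}{3} + 2 \sqrt{301}}$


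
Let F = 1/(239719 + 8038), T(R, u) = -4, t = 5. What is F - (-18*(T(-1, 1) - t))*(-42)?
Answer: 1685738629/247757 ≈ 6804.0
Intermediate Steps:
F = 1/247757 ≈ 4.0362e-6
F - (-18*(T(-1, 1) - t))*(-42) = 1/247757 - (-18*(-4 - 1*5))*(-42) = 1/247757 - (-18*(-4 - 5))*(-42) = 1/247757 - (-18*(-9))*(-42) = 1/247757 - 162*(-42) = 1/247757 - 1*(-6804) = 1/247757 + 6804 = 1685738629/247757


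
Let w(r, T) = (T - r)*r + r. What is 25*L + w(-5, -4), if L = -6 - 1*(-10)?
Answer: 90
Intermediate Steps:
L = 4 (L = -6 + 10 = 4)
w(r, T) = r + r*(T - r) (w(r, T) = r*(T - r) + r = r + r*(T - r))
25*L + w(-5, -4) = 25*4 - 5*(1 - 4 - 1*(-5)) = 100 - 5*(1 - 4 + 5) = 100 - 5*2 = 100 - 10 = 90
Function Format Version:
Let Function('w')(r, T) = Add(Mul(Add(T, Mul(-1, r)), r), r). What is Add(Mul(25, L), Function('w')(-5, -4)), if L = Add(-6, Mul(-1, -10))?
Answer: 90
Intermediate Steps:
L = 4 (L = Add(-6, 10) = 4)
Function('w')(r, T) = Add(r, Mul(r, Add(T, Mul(-1, r)))) (Function('w')(r, T) = Add(Mul(r, Add(T, Mul(-1, r))), r) = Add(r, Mul(r, Add(T, Mul(-1, r)))))
Add(Mul(25, L), Function('w')(-5, -4)) = Add(Mul(25, 4), Mul(-5, Add(1, -4, Mul(-1, -5)))) = Add(100, Mul(-5, Add(1, -4, 5))) = Add(100, Mul(-5, 2)) = Add(100, -10) = 90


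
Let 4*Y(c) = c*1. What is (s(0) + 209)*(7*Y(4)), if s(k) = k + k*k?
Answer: 1463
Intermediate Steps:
Y(c) = c/4 (Y(c) = (c*1)/4 = c/4)
s(k) = k + k²
(s(0) + 209)*(7*Y(4)) = (0*(1 + 0) + 209)*(7*((¼)*4)) = (0*1 + 209)*(7*1) = (0 + 209)*7 = 209*7 = 1463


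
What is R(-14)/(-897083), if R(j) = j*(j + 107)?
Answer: 1302/897083 ≈ 0.0014514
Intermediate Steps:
R(j) = j*(107 + j)
R(-14)/(-897083) = -14*(107 - 14)/(-897083) = -14*93*(-1/897083) = -1302*(-1/897083) = 1302/897083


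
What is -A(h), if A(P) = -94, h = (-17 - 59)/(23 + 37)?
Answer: 94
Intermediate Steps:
h = -19/15 (h = -76/60 = -76*1/60 = -19/15 ≈ -1.2667)
-A(h) = -1*(-94) = 94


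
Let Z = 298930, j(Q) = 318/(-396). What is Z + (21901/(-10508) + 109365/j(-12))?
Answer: 90632440847/556924 ≈ 1.6274e+5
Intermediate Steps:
j(Q) = -53/66 (j(Q) = 318*(-1/396) = -53/66)
Z + (21901/(-10508) + 109365/j(-12)) = 298930 + (21901/(-10508) + 109365/(-53/66)) = 298930 + (21901*(-1/10508) + 109365*(-66/53)) = 298930 + (-21901/10508 - 7218090/53) = 298930 - 75848850473/556924 = 90632440847/556924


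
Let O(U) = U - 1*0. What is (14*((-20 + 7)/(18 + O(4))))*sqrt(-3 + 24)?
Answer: -91*sqrt(21)/11 ≈ -37.910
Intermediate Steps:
O(U) = U (O(U) = U + 0 = U)
(14*((-20 + 7)/(18 + O(4))))*sqrt(-3 + 24) = (14*((-20 + 7)/(18 + 4)))*sqrt(-3 + 24) = (14*(-13/22))*sqrt(21) = -91*sqrt(21)/11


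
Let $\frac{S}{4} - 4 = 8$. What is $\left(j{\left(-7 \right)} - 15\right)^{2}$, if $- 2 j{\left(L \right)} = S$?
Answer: $1521$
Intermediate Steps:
$S = 48$ ($S = 16 + 4 \cdot 8 = 16 + 32 = 48$)
$j{\left(L \right)} = -24$ ($j{\left(L \right)} = \left(- \frac{1}{2}\right) 48 = -24$)
$\left(j{\left(-7 \right)} - 15\right)^{2} = \left(-24 - 15\right)^{2} = \left(-39\right)^{2} = 1521$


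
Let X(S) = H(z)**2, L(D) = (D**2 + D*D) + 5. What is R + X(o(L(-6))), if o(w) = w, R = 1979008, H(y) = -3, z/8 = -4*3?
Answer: 1979017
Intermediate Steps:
z = -96 (z = 8*(-4*3) = 8*(-12) = -96)
L(D) = 5 + 2*D**2 (L(D) = (D**2 + D**2) + 5 = 2*D**2 + 5 = 5 + 2*D**2)
X(S) = 9 (X(S) = (-3)**2 = 9)
R + X(o(L(-6))) = 1979008 + 9 = 1979017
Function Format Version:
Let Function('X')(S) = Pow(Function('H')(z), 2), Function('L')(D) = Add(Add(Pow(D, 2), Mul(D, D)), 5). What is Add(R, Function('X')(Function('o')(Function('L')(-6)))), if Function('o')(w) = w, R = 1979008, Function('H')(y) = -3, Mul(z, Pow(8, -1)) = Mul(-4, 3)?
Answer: 1979017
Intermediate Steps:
z = -96 (z = Mul(8, Mul(-4, 3)) = Mul(8, -12) = -96)
Function('L')(D) = Add(5, Mul(2, Pow(D, 2))) (Function('L')(D) = Add(Add(Pow(D, 2), Pow(D, 2)), 5) = Add(Mul(2, Pow(D, 2)), 5) = Add(5, Mul(2, Pow(D, 2))))
Function('X')(S) = 9 (Function('X')(S) = Pow(-3, 2) = 9)
Add(R, Function('X')(Function('o')(Function('L')(-6)))) = Add(1979008, 9) = 1979017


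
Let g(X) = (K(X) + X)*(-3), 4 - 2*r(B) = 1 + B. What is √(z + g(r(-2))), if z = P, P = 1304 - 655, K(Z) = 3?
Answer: √2530/2 ≈ 25.150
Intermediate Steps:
r(B) = 3/2 - B/2 (r(B) = 2 - (1 + B)/2 = 2 + (-½ - B/2) = 3/2 - B/2)
P = 649
z = 649
g(X) = -9 - 3*X (g(X) = (3 + X)*(-3) = -9 - 3*X)
√(z + g(r(-2))) = √(649 + (-9 - 3*(3/2 - ½*(-2)))) = √(649 + (-9 - 3*(3/2 + 1))) = √(649 + (-9 - 3*5/2)) = √(649 + (-9 - 15/2)) = √(649 - 33/2) = √(1265/2) = √2530/2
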